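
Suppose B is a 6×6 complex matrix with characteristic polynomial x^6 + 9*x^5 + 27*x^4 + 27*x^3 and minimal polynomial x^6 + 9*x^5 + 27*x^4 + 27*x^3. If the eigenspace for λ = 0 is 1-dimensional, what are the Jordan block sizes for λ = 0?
Block sizes for λ = 0: [3]

Step 1 — from the characteristic polynomial, algebraic multiplicity of λ = 0 is 3. From dim ker(B − (0)·I) = 1, there are exactly 1 Jordan blocks for λ = 0.
Step 2 — from the minimal polynomial, the factor (x − 0)^3 tells us the largest block for λ = 0 has size 3.
Step 3 — with total size 3, 1 blocks, and largest block 3, the block sizes (in nonincreasing order) are [3].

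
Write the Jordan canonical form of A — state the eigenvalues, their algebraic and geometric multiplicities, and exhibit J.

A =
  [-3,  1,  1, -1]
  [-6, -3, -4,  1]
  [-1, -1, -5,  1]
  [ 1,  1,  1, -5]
J_3(-4) ⊕ J_1(-4)

The characteristic polynomial is
  det(x·I − A) = x^4 + 16*x^3 + 96*x^2 + 256*x + 256 = (x + 4)^4

Eigenvalues and multiplicities (the geometric multiplicity of λ is n − rank(A − λI), which equals the number of Jordan blocks for λ):
  λ = -4: algebraic multiplicity = 4, geometric multiplicity = 2

Determining the block sizes for each eigenvalue:
  λ = -4: with am = 4 and gm = 2, the partition is not yet determined (e.g. several partitions of 4 into 2 parts exist). Let N = A − (-4)·I. Computing rank(N^1) = 2, rank(N^2) = 1, rank(N^3) = 0; the number of blocks of size ≥ j is rank(N^{j−1}) − rank(N^j), giving [2, 1, 1]. So we have 1 block(s) of size 3, 1 block(s) of size 1 → block sizes [3, 1]

Assembling the blocks gives a Jordan form
J =
  [-4,  1,  0,  0]
  [ 0, -4,  1,  0]
  [ 0,  0, -4,  0]
  [ 0,  0,  0, -4]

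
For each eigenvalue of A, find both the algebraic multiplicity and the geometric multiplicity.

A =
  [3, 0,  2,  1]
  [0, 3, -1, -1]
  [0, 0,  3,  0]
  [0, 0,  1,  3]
λ = 3: alg = 4, geom = 2

Step 1 — factor the characteristic polynomial to read off the algebraic multiplicities:
  χ_A(x) = (x - 3)^4

Step 2 — compute geometric multiplicities via the rank-nullity identity g(λ) = n − rank(A − λI):
  rank(A − (3)·I) = 2, so dim ker(A − (3)·I) = n − 2 = 2

Summary:
  λ = 3: algebraic multiplicity = 4, geometric multiplicity = 2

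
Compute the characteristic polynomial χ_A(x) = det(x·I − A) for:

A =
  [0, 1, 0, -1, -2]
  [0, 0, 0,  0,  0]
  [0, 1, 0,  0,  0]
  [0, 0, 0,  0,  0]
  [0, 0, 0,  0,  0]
x^5

Expanding det(x·I − A) (e.g. by cofactor expansion or by noting that A is similar to its Jordan form J, which has the same characteristic polynomial as A) gives
  χ_A(x) = x^5
which factors as x^5. The eigenvalues (with algebraic multiplicities) are λ = 0 with multiplicity 5.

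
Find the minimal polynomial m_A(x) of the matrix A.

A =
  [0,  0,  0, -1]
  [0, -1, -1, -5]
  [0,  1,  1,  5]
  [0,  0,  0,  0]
x^2

The characteristic polynomial is χ_A(x) = x^4, so the eigenvalues are known. The minimal polynomial is
  m_A(x) = Π_λ (x − λ)^{k_λ}
where k_λ is the size of the *largest* Jordan block for λ (equivalently, the smallest k with (A − λI)^k v = 0 for every generalised eigenvector v of λ).

  λ = 0: largest Jordan block has size 2, contributing (x − 0)^2

So m_A(x) = x^2 = x^2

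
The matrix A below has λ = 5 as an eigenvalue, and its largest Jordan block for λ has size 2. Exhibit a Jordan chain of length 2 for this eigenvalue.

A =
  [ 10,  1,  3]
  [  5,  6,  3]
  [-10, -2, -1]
A Jordan chain for λ = 5 of length 2:
v_1 = (5, 5, -10)ᵀ
v_2 = (1, 0, 0)ᵀ

Let N = A − (5)·I. We want v_2 with N^2 v_2 = 0 but N^1 v_2 ≠ 0; then v_{j-1} := N · v_j for j = 2, …, 2.

Pick v_2 = (1, 0, 0)ᵀ.
Then v_1 = N · v_2 = (5, 5, -10)ᵀ.

Sanity check: (A − (5)·I) v_1 = (0, 0, 0)ᵀ = 0. ✓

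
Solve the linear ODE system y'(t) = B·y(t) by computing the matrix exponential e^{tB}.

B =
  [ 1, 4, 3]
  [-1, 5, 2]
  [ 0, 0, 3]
e^{tB} =
  [-2*t*exp(3*t) + exp(3*t), 4*t*exp(3*t), t^2*exp(3*t) + 3*t*exp(3*t)]
  [-t*exp(3*t), 2*t*exp(3*t) + exp(3*t), t^2*exp(3*t)/2 + 2*t*exp(3*t)]
  [0, 0, exp(3*t)]

Strategy: write B = P · J · P⁻¹ where J is a Jordan canonical form, so e^{tB} = P · e^{tJ} · P⁻¹, and e^{tJ} can be computed block-by-block.

B has Jordan form
J =
  [3, 1, 0]
  [0, 3, 1]
  [0, 0, 3]
(up to reordering of blocks).

Per-block formulas:
  For a 3×3 Jordan block J_3(3): exp(t · J_3(3)) = e^(3t)·(I + t·N + (t^2/2)·N^2), where N is the 3×3 nilpotent shift.

After assembling e^{tJ} and conjugating by P, we get:

e^{tB} =
  [-2*t*exp(3*t) + exp(3*t), 4*t*exp(3*t), t^2*exp(3*t) + 3*t*exp(3*t)]
  [-t*exp(3*t), 2*t*exp(3*t) + exp(3*t), t^2*exp(3*t)/2 + 2*t*exp(3*t)]
  [0, 0, exp(3*t)]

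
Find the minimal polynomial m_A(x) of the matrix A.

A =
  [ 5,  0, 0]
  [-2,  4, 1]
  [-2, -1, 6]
x^2 - 10*x + 25

The characteristic polynomial is χ_A(x) = (x - 5)^3, so the eigenvalues are known. The minimal polynomial is
  m_A(x) = Π_λ (x − λ)^{k_λ}
where k_λ is the size of the *largest* Jordan block for λ (equivalently, the smallest k with (A − λI)^k v = 0 for every generalised eigenvector v of λ).

  λ = 5: largest Jordan block has size 2, contributing (x − 5)^2

So m_A(x) = (x - 5)^2 = x^2 - 10*x + 25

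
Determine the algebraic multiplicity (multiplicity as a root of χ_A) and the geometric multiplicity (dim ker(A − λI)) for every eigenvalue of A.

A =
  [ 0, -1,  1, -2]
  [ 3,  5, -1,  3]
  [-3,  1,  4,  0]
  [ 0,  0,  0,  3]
λ = 3: alg = 4, geom = 2

Step 1 — factor the characteristic polynomial to read off the algebraic multiplicities:
  χ_A(x) = (x - 3)^4

Step 2 — compute geometric multiplicities via the rank-nullity identity g(λ) = n − rank(A − λI):
  rank(A − (3)·I) = 2, so dim ker(A − (3)·I) = n − 2 = 2

Summary:
  λ = 3: algebraic multiplicity = 4, geometric multiplicity = 2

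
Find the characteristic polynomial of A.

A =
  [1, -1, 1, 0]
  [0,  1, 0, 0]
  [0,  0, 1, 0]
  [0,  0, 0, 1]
x^4 - 4*x^3 + 6*x^2 - 4*x + 1

Expanding det(x·I − A) (e.g. by cofactor expansion or by noting that A is similar to its Jordan form J, which has the same characteristic polynomial as A) gives
  χ_A(x) = x^4 - 4*x^3 + 6*x^2 - 4*x + 1
which factors as (x - 1)^4. The eigenvalues (with algebraic multiplicities) are λ = 1 with multiplicity 4.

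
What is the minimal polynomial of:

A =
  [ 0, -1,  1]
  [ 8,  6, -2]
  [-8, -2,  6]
x^2 - 8*x + 16

The characteristic polynomial is χ_A(x) = (x - 4)^3, so the eigenvalues are known. The minimal polynomial is
  m_A(x) = Π_λ (x − λ)^{k_λ}
where k_λ is the size of the *largest* Jordan block for λ (equivalently, the smallest k with (A − λI)^k v = 0 for every generalised eigenvector v of λ).

  λ = 4: largest Jordan block has size 2, contributing (x − 4)^2

So m_A(x) = (x - 4)^2 = x^2 - 8*x + 16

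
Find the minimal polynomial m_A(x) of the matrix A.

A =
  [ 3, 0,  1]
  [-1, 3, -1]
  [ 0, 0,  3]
x^3 - 9*x^2 + 27*x - 27

The characteristic polynomial is χ_A(x) = (x - 3)^3, so the eigenvalues are known. The minimal polynomial is
  m_A(x) = Π_λ (x − λ)^{k_λ}
where k_λ is the size of the *largest* Jordan block for λ (equivalently, the smallest k with (A − λI)^k v = 0 for every generalised eigenvector v of λ).

  λ = 3: largest Jordan block has size 3, contributing (x − 3)^3

So m_A(x) = (x - 3)^3 = x^3 - 9*x^2 + 27*x - 27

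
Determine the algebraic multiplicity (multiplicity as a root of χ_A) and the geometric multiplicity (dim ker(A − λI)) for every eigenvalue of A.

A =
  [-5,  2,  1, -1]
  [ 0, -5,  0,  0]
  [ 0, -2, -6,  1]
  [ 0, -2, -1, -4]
λ = -5: alg = 4, geom = 3

Step 1 — factor the characteristic polynomial to read off the algebraic multiplicities:
  χ_A(x) = (x + 5)^4

Step 2 — compute geometric multiplicities via the rank-nullity identity g(λ) = n − rank(A − λI):
  rank(A − (-5)·I) = 1, so dim ker(A − (-5)·I) = n − 1 = 3

Summary:
  λ = -5: algebraic multiplicity = 4, geometric multiplicity = 3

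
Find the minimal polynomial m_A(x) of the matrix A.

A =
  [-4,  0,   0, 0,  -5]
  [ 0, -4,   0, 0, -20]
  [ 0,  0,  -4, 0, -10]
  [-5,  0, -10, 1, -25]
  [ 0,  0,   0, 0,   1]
x^2 + 3*x - 4

The characteristic polynomial is χ_A(x) = (x - 1)^2*(x + 4)^3, so the eigenvalues are known. The minimal polynomial is
  m_A(x) = Π_λ (x − λ)^{k_λ}
where k_λ is the size of the *largest* Jordan block for λ (equivalently, the smallest k with (A − λI)^k v = 0 for every generalised eigenvector v of λ).

  λ = -4: largest Jordan block has size 1, contributing (x + 4)
  λ = 1: largest Jordan block has size 1, contributing (x − 1)

So m_A(x) = (x - 1)*(x + 4) = x^2 + 3*x - 4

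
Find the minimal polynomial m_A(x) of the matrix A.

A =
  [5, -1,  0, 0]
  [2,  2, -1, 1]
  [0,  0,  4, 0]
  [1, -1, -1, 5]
x^3 - 12*x^2 + 48*x - 64

The characteristic polynomial is χ_A(x) = (x - 4)^4, so the eigenvalues are known. The minimal polynomial is
  m_A(x) = Π_λ (x − λ)^{k_λ}
where k_λ is the size of the *largest* Jordan block for λ (equivalently, the smallest k with (A − λI)^k v = 0 for every generalised eigenvector v of λ).

  λ = 4: largest Jordan block has size 3, contributing (x − 4)^3

So m_A(x) = (x - 4)^3 = x^3 - 12*x^2 + 48*x - 64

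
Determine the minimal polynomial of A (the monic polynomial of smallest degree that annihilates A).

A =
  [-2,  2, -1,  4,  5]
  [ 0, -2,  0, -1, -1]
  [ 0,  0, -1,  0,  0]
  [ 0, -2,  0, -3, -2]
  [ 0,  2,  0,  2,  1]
x^2 + 3*x + 2

The characteristic polynomial is χ_A(x) = (x + 1)^3*(x + 2)^2, so the eigenvalues are known. The minimal polynomial is
  m_A(x) = Π_λ (x − λ)^{k_λ}
where k_λ is the size of the *largest* Jordan block for λ (equivalently, the smallest k with (A − λI)^k v = 0 for every generalised eigenvector v of λ).

  λ = -2: largest Jordan block has size 1, contributing (x + 2)
  λ = -1: largest Jordan block has size 1, contributing (x + 1)

So m_A(x) = (x + 1)*(x + 2) = x^2 + 3*x + 2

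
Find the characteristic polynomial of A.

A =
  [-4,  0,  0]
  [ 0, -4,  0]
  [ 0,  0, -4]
x^3 + 12*x^2 + 48*x + 64

Expanding det(x·I − A) (e.g. by cofactor expansion or by noting that A is similar to its Jordan form J, which has the same characteristic polynomial as A) gives
  χ_A(x) = x^3 + 12*x^2 + 48*x + 64
which factors as (x + 4)^3. The eigenvalues (with algebraic multiplicities) are λ = -4 with multiplicity 3.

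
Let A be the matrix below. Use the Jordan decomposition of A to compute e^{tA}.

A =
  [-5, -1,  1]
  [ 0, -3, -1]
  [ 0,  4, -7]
e^{tA} =
  [exp(-5*t), t^2*exp(-5*t) - t*exp(-5*t), -t^2*exp(-5*t)/2 + t*exp(-5*t)]
  [0, 2*t*exp(-5*t) + exp(-5*t), -t*exp(-5*t)]
  [0, 4*t*exp(-5*t), -2*t*exp(-5*t) + exp(-5*t)]

Strategy: write A = P · J · P⁻¹ where J is a Jordan canonical form, so e^{tA} = P · e^{tJ} · P⁻¹, and e^{tJ} can be computed block-by-block.

A has Jordan form
J =
  [-5,  1,  0]
  [ 0, -5,  1]
  [ 0,  0, -5]
(up to reordering of blocks).

Per-block formulas:
  For a 3×3 Jordan block J_3(-5): exp(t · J_3(-5)) = e^(-5t)·(I + t·N + (t^2/2)·N^2), where N is the 3×3 nilpotent shift.

After assembling e^{tJ} and conjugating by P, we get:

e^{tA} =
  [exp(-5*t), t^2*exp(-5*t) - t*exp(-5*t), -t^2*exp(-5*t)/2 + t*exp(-5*t)]
  [0, 2*t*exp(-5*t) + exp(-5*t), -t*exp(-5*t)]
  [0, 4*t*exp(-5*t), -2*t*exp(-5*t) + exp(-5*t)]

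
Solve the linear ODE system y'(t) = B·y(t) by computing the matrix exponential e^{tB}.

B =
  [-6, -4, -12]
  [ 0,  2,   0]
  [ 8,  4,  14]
e^{tB} =
  [-2*exp(6*t) + 3*exp(2*t), -exp(6*t) + exp(2*t), -3*exp(6*t) + 3*exp(2*t)]
  [0, exp(2*t), 0]
  [2*exp(6*t) - 2*exp(2*t), exp(6*t) - exp(2*t), 3*exp(6*t) - 2*exp(2*t)]

Strategy: write B = P · J · P⁻¹ where J is a Jordan canonical form, so e^{tB} = P · e^{tJ} · P⁻¹, and e^{tJ} can be computed block-by-block.

B has Jordan form
J =
  [2, 0, 0]
  [0, 2, 0]
  [0, 0, 6]
(up to reordering of blocks).

Per-block formulas:
  For a 1×1 block at λ = 2: exp(t · [2]) = [e^(2t)].
  For a 1×1 block at λ = 6: exp(t · [6]) = [e^(6t)].

After assembling e^{tJ} and conjugating by P, we get:

e^{tB} =
  [-2*exp(6*t) + 3*exp(2*t), -exp(6*t) + exp(2*t), -3*exp(6*t) + 3*exp(2*t)]
  [0, exp(2*t), 0]
  [2*exp(6*t) - 2*exp(2*t), exp(6*t) - exp(2*t), 3*exp(6*t) - 2*exp(2*t)]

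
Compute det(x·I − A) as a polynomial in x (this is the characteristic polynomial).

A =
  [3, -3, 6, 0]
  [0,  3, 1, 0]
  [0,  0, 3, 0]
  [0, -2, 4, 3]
x^4 - 12*x^3 + 54*x^2 - 108*x + 81

Expanding det(x·I − A) (e.g. by cofactor expansion or by noting that A is similar to its Jordan form J, which has the same characteristic polynomial as A) gives
  χ_A(x) = x^4 - 12*x^3 + 54*x^2 - 108*x + 81
which factors as (x - 3)^4. The eigenvalues (with algebraic multiplicities) are λ = 3 with multiplicity 4.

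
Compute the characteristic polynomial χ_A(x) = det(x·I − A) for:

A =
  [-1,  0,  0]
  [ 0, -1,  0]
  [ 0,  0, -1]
x^3 + 3*x^2 + 3*x + 1

Expanding det(x·I − A) (e.g. by cofactor expansion or by noting that A is similar to its Jordan form J, which has the same characteristic polynomial as A) gives
  χ_A(x) = x^3 + 3*x^2 + 3*x + 1
which factors as (x + 1)^3. The eigenvalues (with algebraic multiplicities) are λ = -1 with multiplicity 3.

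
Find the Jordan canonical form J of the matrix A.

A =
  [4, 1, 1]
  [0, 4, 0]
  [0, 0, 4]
J_2(4) ⊕ J_1(4)

The characteristic polynomial is
  det(x·I − A) = x^3 - 12*x^2 + 48*x - 64 = (x - 4)^3

Eigenvalues and multiplicities (the geometric multiplicity of λ is n − rank(A − λI), which equals the number of Jordan blocks for λ):
  λ = 4: algebraic multiplicity = 3, geometric multiplicity = 2

Determining the block sizes for each eigenvalue:
  λ = 4: 2 blocks summing to 3 forces exactly one block of size 2 and the rest size 1 → block sizes [2, 1]

Assembling the blocks gives a Jordan form
J =
  [4, 1, 0]
  [0, 4, 0]
  [0, 0, 4]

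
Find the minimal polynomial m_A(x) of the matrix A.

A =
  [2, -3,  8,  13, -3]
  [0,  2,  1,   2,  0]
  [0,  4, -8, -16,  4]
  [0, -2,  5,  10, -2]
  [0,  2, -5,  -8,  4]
x^3 - 6*x^2 + 12*x - 8

The characteristic polynomial is χ_A(x) = (x - 2)^5, so the eigenvalues are known. The minimal polynomial is
  m_A(x) = Π_λ (x − λ)^{k_λ}
where k_λ is the size of the *largest* Jordan block for λ (equivalently, the smallest k with (A − λI)^k v = 0 for every generalised eigenvector v of λ).

  λ = 2: largest Jordan block has size 3, contributing (x − 2)^3

So m_A(x) = (x - 2)^3 = x^3 - 6*x^2 + 12*x - 8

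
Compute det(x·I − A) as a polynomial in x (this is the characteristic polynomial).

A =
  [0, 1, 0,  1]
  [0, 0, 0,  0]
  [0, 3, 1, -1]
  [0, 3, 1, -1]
x^4

Expanding det(x·I − A) (e.g. by cofactor expansion or by noting that A is similar to its Jordan form J, which has the same characteristic polynomial as A) gives
  χ_A(x) = x^4
which factors as x^4. The eigenvalues (with algebraic multiplicities) are λ = 0 with multiplicity 4.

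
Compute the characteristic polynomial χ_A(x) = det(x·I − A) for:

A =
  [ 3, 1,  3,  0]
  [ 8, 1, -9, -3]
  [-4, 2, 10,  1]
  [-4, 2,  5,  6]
x^4 - 20*x^3 + 150*x^2 - 500*x + 625

Expanding det(x·I − A) (e.g. by cofactor expansion or by noting that A is similar to its Jordan form J, which has the same characteristic polynomial as A) gives
  χ_A(x) = x^4 - 20*x^3 + 150*x^2 - 500*x + 625
which factors as (x - 5)^4. The eigenvalues (with algebraic multiplicities) are λ = 5 with multiplicity 4.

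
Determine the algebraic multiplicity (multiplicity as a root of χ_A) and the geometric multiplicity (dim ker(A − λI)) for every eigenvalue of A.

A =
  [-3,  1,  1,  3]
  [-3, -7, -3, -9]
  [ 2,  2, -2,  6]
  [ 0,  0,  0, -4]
λ = -4: alg = 4, geom = 3

Step 1 — factor the characteristic polynomial to read off the algebraic multiplicities:
  χ_A(x) = (x + 4)^4

Step 2 — compute geometric multiplicities via the rank-nullity identity g(λ) = n − rank(A − λI):
  rank(A − (-4)·I) = 1, so dim ker(A − (-4)·I) = n − 1 = 3

Summary:
  λ = -4: algebraic multiplicity = 4, geometric multiplicity = 3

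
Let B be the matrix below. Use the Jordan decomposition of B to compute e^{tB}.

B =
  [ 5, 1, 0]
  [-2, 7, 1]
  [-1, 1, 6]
e^{tB} =
  [-t^2*exp(6*t)/2 - t*exp(6*t) + exp(6*t), t*exp(6*t), t^2*exp(6*t)/2]
  [-t^2*exp(6*t)/2 - 2*t*exp(6*t), t*exp(6*t) + exp(6*t), t^2*exp(6*t)/2 + t*exp(6*t)]
  [-t^2*exp(6*t)/2 - t*exp(6*t), t*exp(6*t), t^2*exp(6*t)/2 + exp(6*t)]

Strategy: write B = P · J · P⁻¹ where J is a Jordan canonical form, so e^{tB} = P · e^{tJ} · P⁻¹, and e^{tJ} can be computed block-by-block.

B has Jordan form
J =
  [6, 1, 0]
  [0, 6, 1]
  [0, 0, 6]
(up to reordering of blocks).

Per-block formulas:
  For a 3×3 Jordan block J_3(6): exp(t · J_3(6)) = e^(6t)·(I + t·N + (t^2/2)·N^2), where N is the 3×3 nilpotent shift.

After assembling e^{tJ} and conjugating by P, we get:

e^{tB} =
  [-t^2*exp(6*t)/2 - t*exp(6*t) + exp(6*t), t*exp(6*t), t^2*exp(6*t)/2]
  [-t^2*exp(6*t)/2 - 2*t*exp(6*t), t*exp(6*t) + exp(6*t), t^2*exp(6*t)/2 + t*exp(6*t)]
  [-t^2*exp(6*t)/2 - t*exp(6*t), t*exp(6*t), t^2*exp(6*t)/2 + exp(6*t)]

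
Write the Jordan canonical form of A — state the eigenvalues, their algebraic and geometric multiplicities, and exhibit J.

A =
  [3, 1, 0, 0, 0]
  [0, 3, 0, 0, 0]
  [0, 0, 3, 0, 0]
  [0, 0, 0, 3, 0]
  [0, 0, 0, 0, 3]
J_2(3) ⊕ J_1(3) ⊕ J_1(3) ⊕ J_1(3)

The characteristic polynomial is
  det(x·I − A) = x^5 - 15*x^4 + 90*x^3 - 270*x^2 + 405*x - 243 = (x - 3)^5

Eigenvalues and multiplicities (the geometric multiplicity of λ is n − rank(A − λI), which equals the number of Jordan blocks for λ):
  λ = 3: algebraic multiplicity = 5, geometric multiplicity = 4

Determining the block sizes for each eigenvalue:
  λ = 3: 4 blocks summing to 5 forces exactly one block of size 2 and the rest size 1 → block sizes [2, 1, 1, 1]

Assembling the blocks gives a Jordan form
J =
  [3, 1, 0, 0, 0]
  [0, 3, 0, 0, 0]
  [0, 0, 3, 0, 0]
  [0, 0, 0, 3, 0]
  [0, 0, 0, 0, 3]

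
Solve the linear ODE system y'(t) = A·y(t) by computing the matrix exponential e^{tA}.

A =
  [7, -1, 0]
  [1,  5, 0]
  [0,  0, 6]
e^{tA} =
  [t*exp(6*t) + exp(6*t), -t*exp(6*t), 0]
  [t*exp(6*t), -t*exp(6*t) + exp(6*t), 0]
  [0, 0, exp(6*t)]

Strategy: write A = P · J · P⁻¹ where J is a Jordan canonical form, so e^{tA} = P · e^{tJ} · P⁻¹, and e^{tJ} can be computed block-by-block.

A has Jordan form
J =
  [6, 1, 0]
  [0, 6, 0]
  [0, 0, 6]
(up to reordering of blocks).

Per-block formulas:
  For a 2×2 Jordan block J_2(6): exp(t · J_2(6)) = e^(6t)·(I + t·N), where N is the 2×2 nilpotent shift.
  For a 1×1 block at λ = 6: exp(t · [6]) = [e^(6t)].

After assembling e^{tJ} and conjugating by P, we get:

e^{tA} =
  [t*exp(6*t) + exp(6*t), -t*exp(6*t), 0]
  [t*exp(6*t), -t*exp(6*t) + exp(6*t), 0]
  [0, 0, exp(6*t)]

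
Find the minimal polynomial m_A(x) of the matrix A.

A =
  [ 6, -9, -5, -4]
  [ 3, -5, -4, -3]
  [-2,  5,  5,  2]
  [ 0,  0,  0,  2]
x^3 - 6*x^2 + 12*x - 8

The characteristic polynomial is χ_A(x) = (x - 2)^4, so the eigenvalues are known. The minimal polynomial is
  m_A(x) = Π_λ (x − λ)^{k_λ}
where k_λ is the size of the *largest* Jordan block for λ (equivalently, the smallest k with (A − λI)^k v = 0 for every generalised eigenvector v of λ).

  λ = 2: largest Jordan block has size 3, contributing (x − 2)^3

So m_A(x) = (x - 2)^3 = x^3 - 6*x^2 + 12*x - 8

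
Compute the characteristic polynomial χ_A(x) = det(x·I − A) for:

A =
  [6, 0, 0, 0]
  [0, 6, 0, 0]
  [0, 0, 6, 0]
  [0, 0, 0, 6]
x^4 - 24*x^3 + 216*x^2 - 864*x + 1296

Expanding det(x·I − A) (e.g. by cofactor expansion or by noting that A is similar to its Jordan form J, which has the same characteristic polynomial as A) gives
  χ_A(x) = x^4 - 24*x^3 + 216*x^2 - 864*x + 1296
which factors as (x - 6)^4. The eigenvalues (with algebraic multiplicities) are λ = 6 with multiplicity 4.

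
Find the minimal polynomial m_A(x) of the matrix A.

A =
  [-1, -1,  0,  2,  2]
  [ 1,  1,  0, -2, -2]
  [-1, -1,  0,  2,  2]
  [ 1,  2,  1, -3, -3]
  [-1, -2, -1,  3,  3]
x^2

The characteristic polynomial is χ_A(x) = x^5, so the eigenvalues are known. The minimal polynomial is
  m_A(x) = Π_λ (x − λ)^{k_λ}
where k_λ is the size of the *largest* Jordan block for λ (equivalently, the smallest k with (A − λI)^k v = 0 for every generalised eigenvector v of λ).

  λ = 0: largest Jordan block has size 2, contributing (x − 0)^2

So m_A(x) = x^2 = x^2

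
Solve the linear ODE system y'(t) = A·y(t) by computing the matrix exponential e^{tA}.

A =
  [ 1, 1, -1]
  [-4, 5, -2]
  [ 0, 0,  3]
e^{tA} =
  [-2*t*exp(3*t) + exp(3*t), t*exp(3*t), -t*exp(3*t)]
  [-4*t*exp(3*t), 2*t*exp(3*t) + exp(3*t), -2*t*exp(3*t)]
  [0, 0, exp(3*t)]

Strategy: write A = P · J · P⁻¹ where J is a Jordan canonical form, so e^{tA} = P · e^{tJ} · P⁻¹, and e^{tJ} can be computed block-by-block.

A has Jordan form
J =
  [3, 1, 0]
  [0, 3, 0]
  [0, 0, 3]
(up to reordering of blocks).

Per-block formulas:
  For a 2×2 Jordan block J_2(3): exp(t · J_2(3)) = e^(3t)·(I + t·N), where N is the 2×2 nilpotent shift.
  For a 1×1 block at λ = 3: exp(t · [3]) = [e^(3t)].

After assembling e^{tJ} and conjugating by P, we get:

e^{tA} =
  [-2*t*exp(3*t) + exp(3*t), t*exp(3*t), -t*exp(3*t)]
  [-4*t*exp(3*t), 2*t*exp(3*t) + exp(3*t), -2*t*exp(3*t)]
  [0, 0, exp(3*t)]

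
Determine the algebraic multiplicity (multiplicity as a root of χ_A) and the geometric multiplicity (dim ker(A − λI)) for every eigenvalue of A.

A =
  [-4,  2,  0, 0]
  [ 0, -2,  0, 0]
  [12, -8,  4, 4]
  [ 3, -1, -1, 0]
λ = -4: alg = 1, geom = 1; λ = -2: alg = 1, geom = 1; λ = 2: alg = 2, geom = 1

Step 1 — factor the characteristic polynomial to read off the algebraic multiplicities:
  χ_A(x) = (x - 2)^2*(x + 2)*(x + 4)

Step 2 — compute geometric multiplicities via the rank-nullity identity g(λ) = n − rank(A − λI):
  rank(A − (-4)·I) = 3, so dim ker(A − (-4)·I) = n − 3 = 1
  rank(A − (-2)·I) = 3, so dim ker(A − (-2)·I) = n − 3 = 1
  rank(A − (2)·I) = 3, so dim ker(A − (2)·I) = n − 3 = 1

Summary:
  λ = -4: algebraic multiplicity = 1, geometric multiplicity = 1
  λ = -2: algebraic multiplicity = 1, geometric multiplicity = 1
  λ = 2: algebraic multiplicity = 2, geometric multiplicity = 1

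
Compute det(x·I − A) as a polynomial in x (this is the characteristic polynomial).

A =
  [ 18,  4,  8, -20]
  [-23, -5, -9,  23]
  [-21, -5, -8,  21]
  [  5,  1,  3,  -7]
x^4 + 2*x^3

Expanding det(x·I − A) (e.g. by cofactor expansion or by noting that A is similar to its Jordan form J, which has the same characteristic polynomial as A) gives
  χ_A(x) = x^4 + 2*x^3
which factors as x^3*(x + 2). The eigenvalues (with algebraic multiplicities) are λ = -2 with multiplicity 1, λ = 0 with multiplicity 3.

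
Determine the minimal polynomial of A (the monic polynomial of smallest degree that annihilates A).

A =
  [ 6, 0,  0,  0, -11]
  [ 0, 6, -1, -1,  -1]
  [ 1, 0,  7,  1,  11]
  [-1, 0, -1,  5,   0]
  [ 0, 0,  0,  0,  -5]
x^3 - 7*x^2 - 24*x + 180

The characteristic polynomial is χ_A(x) = (x - 6)^4*(x + 5), so the eigenvalues are known. The minimal polynomial is
  m_A(x) = Π_λ (x − λ)^{k_λ}
where k_λ is the size of the *largest* Jordan block for λ (equivalently, the smallest k with (A − λI)^k v = 0 for every generalised eigenvector v of λ).

  λ = -5: largest Jordan block has size 1, contributing (x + 5)
  λ = 6: largest Jordan block has size 2, contributing (x − 6)^2

So m_A(x) = (x - 6)^2*(x + 5) = x^3 - 7*x^2 - 24*x + 180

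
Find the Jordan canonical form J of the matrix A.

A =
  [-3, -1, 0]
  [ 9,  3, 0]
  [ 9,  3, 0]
J_2(0) ⊕ J_1(0)

The characteristic polynomial is
  det(x·I − A) = x^3

Eigenvalues and multiplicities (the geometric multiplicity of λ is n − rank(A − λI), which equals the number of Jordan blocks for λ):
  λ = 0: algebraic multiplicity = 3, geometric multiplicity = 2

Determining the block sizes for each eigenvalue:
  λ = 0: 2 blocks summing to 3 forces exactly one block of size 2 and the rest size 1 → block sizes [2, 1]

Assembling the blocks gives a Jordan form
J =
  [0, 1, 0]
  [0, 0, 0]
  [0, 0, 0]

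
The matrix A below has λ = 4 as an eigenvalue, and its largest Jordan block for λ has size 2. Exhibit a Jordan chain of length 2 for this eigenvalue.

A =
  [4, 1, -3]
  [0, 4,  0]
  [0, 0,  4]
A Jordan chain for λ = 4 of length 2:
v_1 = (1, 0, 0)ᵀ
v_2 = (0, 1, 0)ᵀ

Let N = A − (4)·I. We want v_2 with N^2 v_2 = 0 but N^1 v_2 ≠ 0; then v_{j-1} := N · v_j for j = 2, …, 2.

Pick v_2 = (0, 1, 0)ᵀ.
Then v_1 = N · v_2 = (1, 0, 0)ᵀ.

Sanity check: (A − (4)·I) v_1 = (0, 0, 0)ᵀ = 0. ✓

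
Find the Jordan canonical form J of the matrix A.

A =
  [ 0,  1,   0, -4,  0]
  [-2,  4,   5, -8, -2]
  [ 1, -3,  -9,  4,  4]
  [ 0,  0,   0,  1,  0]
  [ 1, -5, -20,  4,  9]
J_3(1) ⊕ J_1(1) ⊕ J_1(1)

The characteristic polynomial is
  det(x·I − A) = x^5 - 5*x^4 + 10*x^3 - 10*x^2 + 5*x - 1 = (x - 1)^5

Eigenvalues and multiplicities (the geometric multiplicity of λ is n − rank(A − λI), which equals the number of Jordan blocks for λ):
  λ = 1: algebraic multiplicity = 5, geometric multiplicity = 3

Determining the block sizes for each eigenvalue:
  λ = 1: with am = 5 and gm = 3, the partition is not yet determined (e.g. several partitions of 5 into 3 parts exist). Let N = A − (1)·I. Computing rank(N^1) = 2, rank(N^2) = 1, rank(N^3) = 0; the number of blocks of size ≥ j is rank(N^{j−1}) − rank(N^j), giving [3, 1, 1]. So we have 1 block(s) of size 3, 2 block(s) of size 1 → block sizes [3, 1, 1]

Assembling the blocks gives a Jordan form
J =
  [1, 1, 0, 0, 0]
  [0, 1, 1, 0, 0]
  [0, 0, 1, 0, 0]
  [0, 0, 0, 1, 0]
  [0, 0, 0, 0, 1]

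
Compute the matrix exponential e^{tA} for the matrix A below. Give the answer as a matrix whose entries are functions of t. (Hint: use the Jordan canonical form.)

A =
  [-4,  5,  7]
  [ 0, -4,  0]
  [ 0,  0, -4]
e^{tA} =
  [exp(-4*t), 5*t*exp(-4*t), 7*t*exp(-4*t)]
  [0, exp(-4*t), 0]
  [0, 0, exp(-4*t)]

Strategy: write A = P · J · P⁻¹ where J is a Jordan canonical form, so e^{tA} = P · e^{tJ} · P⁻¹, and e^{tJ} can be computed block-by-block.

A has Jordan form
J =
  [-4,  1,  0]
  [ 0, -4,  0]
  [ 0,  0, -4]
(up to reordering of blocks).

Per-block formulas:
  For a 1×1 block at λ = -4: exp(t · [-4]) = [e^(-4t)].
  For a 2×2 Jordan block J_2(-4): exp(t · J_2(-4)) = e^(-4t)·(I + t·N), where N is the 2×2 nilpotent shift.

After assembling e^{tJ} and conjugating by P, we get:

e^{tA} =
  [exp(-4*t), 5*t*exp(-4*t), 7*t*exp(-4*t)]
  [0, exp(-4*t), 0]
  [0, 0, exp(-4*t)]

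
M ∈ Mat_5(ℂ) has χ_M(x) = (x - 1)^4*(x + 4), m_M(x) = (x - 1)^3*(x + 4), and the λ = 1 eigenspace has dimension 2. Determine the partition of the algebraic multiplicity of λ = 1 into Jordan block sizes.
Block sizes for λ = 1: [3, 1]

Step 1 — from the characteristic polynomial, algebraic multiplicity of λ = 1 is 4. From dim ker(M − (1)·I) = 2, there are exactly 2 Jordan blocks for λ = 1.
Step 2 — from the minimal polynomial, the factor (x − 1)^3 tells us the largest block for λ = 1 has size 3.
Step 3 — with total size 4, 2 blocks, and largest block 3, the block sizes (in nonincreasing order) are [3, 1].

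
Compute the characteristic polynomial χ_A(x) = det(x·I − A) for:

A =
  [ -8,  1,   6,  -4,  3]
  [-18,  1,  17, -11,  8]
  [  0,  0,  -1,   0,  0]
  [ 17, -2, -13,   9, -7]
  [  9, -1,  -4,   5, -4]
x^5 + 3*x^4 + 3*x^3 + x^2

Expanding det(x·I − A) (e.g. by cofactor expansion or by noting that A is similar to its Jordan form J, which has the same characteristic polynomial as A) gives
  χ_A(x) = x^5 + 3*x^4 + 3*x^3 + x^2
which factors as x^2*(x + 1)^3. The eigenvalues (with algebraic multiplicities) are λ = -1 with multiplicity 3, λ = 0 with multiplicity 2.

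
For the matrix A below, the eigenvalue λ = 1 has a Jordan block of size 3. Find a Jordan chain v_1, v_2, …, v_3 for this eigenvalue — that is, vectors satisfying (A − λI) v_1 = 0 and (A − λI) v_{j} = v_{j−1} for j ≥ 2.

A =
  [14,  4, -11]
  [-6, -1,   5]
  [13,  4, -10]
A Jordan chain for λ = 1 of length 3:
v_1 = (2, -1, 2)ᵀ
v_2 = (13, -6, 13)ᵀ
v_3 = (1, 0, 0)ᵀ

Let N = A − (1)·I. We want v_3 with N^3 v_3 = 0 but N^2 v_3 ≠ 0; then v_{j-1} := N · v_j for j = 3, …, 2.

Pick v_3 = (1, 0, 0)ᵀ.
Then v_2 = N · v_3 = (13, -6, 13)ᵀ.
Then v_1 = N · v_2 = (2, -1, 2)ᵀ.

Sanity check: (A − (1)·I) v_1 = (0, 0, 0)ᵀ = 0. ✓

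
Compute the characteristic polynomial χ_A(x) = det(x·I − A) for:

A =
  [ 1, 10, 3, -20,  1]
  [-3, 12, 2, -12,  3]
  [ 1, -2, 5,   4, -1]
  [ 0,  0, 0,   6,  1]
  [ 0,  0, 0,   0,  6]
x^5 - 30*x^4 + 360*x^3 - 2160*x^2 + 6480*x - 7776

Expanding det(x·I − A) (e.g. by cofactor expansion or by noting that A is similar to its Jordan form J, which has the same characteristic polynomial as A) gives
  χ_A(x) = x^5 - 30*x^4 + 360*x^3 - 2160*x^2 + 6480*x - 7776
which factors as (x - 6)^5. The eigenvalues (with algebraic multiplicities) are λ = 6 with multiplicity 5.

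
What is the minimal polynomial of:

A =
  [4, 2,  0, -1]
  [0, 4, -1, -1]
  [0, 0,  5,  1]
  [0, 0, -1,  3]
x^3 - 12*x^2 + 48*x - 64

The characteristic polynomial is χ_A(x) = (x - 4)^4, so the eigenvalues are known. The minimal polynomial is
  m_A(x) = Π_λ (x − λ)^{k_λ}
where k_λ is the size of the *largest* Jordan block for λ (equivalently, the smallest k with (A − λI)^k v = 0 for every generalised eigenvector v of λ).

  λ = 4: largest Jordan block has size 3, contributing (x − 4)^3

So m_A(x) = (x - 4)^3 = x^3 - 12*x^2 + 48*x - 64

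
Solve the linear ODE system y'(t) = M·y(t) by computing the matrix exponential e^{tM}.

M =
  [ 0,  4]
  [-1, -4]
e^{tM} =
  [2*t*exp(-2*t) + exp(-2*t), 4*t*exp(-2*t)]
  [-t*exp(-2*t), -2*t*exp(-2*t) + exp(-2*t)]

Strategy: write M = P · J · P⁻¹ where J is a Jordan canonical form, so e^{tM} = P · e^{tJ} · P⁻¹, and e^{tJ} can be computed block-by-block.

M has Jordan form
J =
  [-2,  1]
  [ 0, -2]
(up to reordering of blocks).

Per-block formulas:
  For a 2×2 Jordan block J_2(-2): exp(t · J_2(-2)) = e^(-2t)·(I + t·N), where N is the 2×2 nilpotent shift.

After assembling e^{tJ} and conjugating by P, we get:

e^{tM} =
  [2*t*exp(-2*t) + exp(-2*t), 4*t*exp(-2*t)]
  [-t*exp(-2*t), -2*t*exp(-2*t) + exp(-2*t)]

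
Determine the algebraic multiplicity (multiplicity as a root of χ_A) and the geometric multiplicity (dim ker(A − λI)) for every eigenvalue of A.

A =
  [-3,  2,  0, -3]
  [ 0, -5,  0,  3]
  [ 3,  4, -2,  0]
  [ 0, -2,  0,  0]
λ = -3: alg = 2, geom = 2; λ = -2: alg = 2, geom = 1

Step 1 — factor the characteristic polynomial to read off the algebraic multiplicities:
  χ_A(x) = (x + 2)^2*(x + 3)^2

Step 2 — compute geometric multiplicities via the rank-nullity identity g(λ) = n − rank(A − λI):
  rank(A − (-3)·I) = 2, so dim ker(A − (-3)·I) = n − 2 = 2
  rank(A − (-2)·I) = 3, so dim ker(A − (-2)·I) = n − 3 = 1

Summary:
  λ = -3: algebraic multiplicity = 2, geometric multiplicity = 2
  λ = -2: algebraic multiplicity = 2, geometric multiplicity = 1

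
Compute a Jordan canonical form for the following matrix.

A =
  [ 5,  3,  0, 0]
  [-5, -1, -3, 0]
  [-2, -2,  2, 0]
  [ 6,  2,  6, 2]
J_3(2) ⊕ J_1(2)

The characteristic polynomial is
  det(x·I − A) = x^4 - 8*x^3 + 24*x^2 - 32*x + 16 = (x - 2)^4

Eigenvalues and multiplicities (the geometric multiplicity of λ is n − rank(A − λI), which equals the number of Jordan blocks for λ):
  λ = 2: algebraic multiplicity = 4, geometric multiplicity = 2

Determining the block sizes for each eigenvalue:
  λ = 2: with am = 4 and gm = 2, the partition is not yet determined (e.g. several partitions of 4 into 2 parts exist). Let N = A − (2)·I. Computing rank(N^1) = 2, rank(N^2) = 1, rank(N^3) = 0; the number of blocks of size ≥ j is rank(N^{j−1}) − rank(N^j), giving [2, 1, 1]. So we have 1 block(s) of size 3, 1 block(s) of size 1 → block sizes [3, 1]

Assembling the blocks gives a Jordan form
J =
  [2, 1, 0, 0]
  [0, 2, 1, 0]
  [0, 0, 2, 0]
  [0, 0, 0, 2]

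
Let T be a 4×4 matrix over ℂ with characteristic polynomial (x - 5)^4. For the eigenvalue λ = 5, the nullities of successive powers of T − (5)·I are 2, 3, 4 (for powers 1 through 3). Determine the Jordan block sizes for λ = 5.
Block sizes for λ = 5: [3, 1]

From the dimensions of kernels of powers, the number of Jordan blocks of size at least j is d_j − d_{j−1} where d_j = dim ker(N^j) (with d_0 = 0). Computing the differences gives [2, 1, 1].
The number of blocks of size exactly k is (#blocks of size ≥ k) − (#blocks of size ≥ k + 1), so the partition is: 1 block(s) of size 1, 1 block(s) of size 3.
In nonincreasing order the block sizes are [3, 1].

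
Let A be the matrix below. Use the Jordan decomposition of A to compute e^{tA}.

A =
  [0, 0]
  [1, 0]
e^{tA} =
  [1, 0]
  [t, 1]

Strategy: write A = P · J · P⁻¹ where J is a Jordan canonical form, so e^{tA} = P · e^{tJ} · P⁻¹, and e^{tJ} can be computed block-by-block.

A has Jordan form
J =
  [0, 1]
  [0, 0]
(up to reordering of blocks).

Per-block formulas:
  For a 2×2 Jordan block J_2(0): exp(t · J_2(0)) = e^(0t)·(I + t·N), where N is the 2×2 nilpotent shift.

After assembling e^{tJ} and conjugating by P, we get:

e^{tA} =
  [1, 0]
  [t, 1]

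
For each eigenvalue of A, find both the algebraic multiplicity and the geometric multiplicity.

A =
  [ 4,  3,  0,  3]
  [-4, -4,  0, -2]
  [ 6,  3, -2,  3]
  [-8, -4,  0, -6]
λ = -2: alg = 4, geom = 3

Step 1 — factor the characteristic polynomial to read off the algebraic multiplicities:
  χ_A(x) = (x + 2)^4

Step 2 — compute geometric multiplicities via the rank-nullity identity g(λ) = n − rank(A − λI):
  rank(A − (-2)·I) = 1, so dim ker(A − (-2)·I) = n − 1 = 3

Summary:
  λ = -2: algebraic multiplicity = 4, geometric multiplicity = 3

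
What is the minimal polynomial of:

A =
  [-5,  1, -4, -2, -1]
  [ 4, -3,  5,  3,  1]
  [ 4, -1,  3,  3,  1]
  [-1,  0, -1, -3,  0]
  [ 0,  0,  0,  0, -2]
x^3 + 6*x^2 + 12*x + 8

The characteristic polynomial is χ_A(x) = (x + 2)^5, so the eigenvalues are known. The minimal polynomial is
  m_A(x) = Π_λ (x − λ)^{k_λ}
where k_λ is the size of the *largest* Jordan block for λ (equivalently, the smallest k with (A − λI)^k v = 0 for every generalised eigenvector v of λ).

  λ = -2: largest Jordan block has size 3, contributing (x + 2)^3

So m_A(x) = (x + 2)^3 = x^3 + 6*x^2 + 12*x + 8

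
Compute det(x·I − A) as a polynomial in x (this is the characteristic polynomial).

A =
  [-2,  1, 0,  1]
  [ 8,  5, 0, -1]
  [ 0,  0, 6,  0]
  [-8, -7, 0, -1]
x^4 - 8*x^3 - 8*x^2 + 96*x + 144

Expanding det(x·I − A) (e.g. by cofactor expansion or by noting that A is similar to its Jordan form J, which has the same characteristic polynomial as A) gives
  χ_A(x) = x^4 - 8*x^3 - 8*x^2 + 96*x + 144
which factors as (x - 6)^2*(x + 2)^2. The eigenvalues (with algebraic multiplicities) are λ = -2 with multiplicity 2, λ = 6 with multiplicity 2.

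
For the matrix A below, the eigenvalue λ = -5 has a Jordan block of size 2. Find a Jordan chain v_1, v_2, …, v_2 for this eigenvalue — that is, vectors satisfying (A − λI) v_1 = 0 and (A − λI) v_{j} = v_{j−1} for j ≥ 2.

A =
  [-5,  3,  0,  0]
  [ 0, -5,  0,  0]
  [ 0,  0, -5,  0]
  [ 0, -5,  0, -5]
A Jordan chain for λ = -5 of length 2:
v_1 = (3, 0, 0, -5)ᵀ
v_2 = (0, 1, 0, 0)ᵀ

Let N = A − (-5)·I. We want v_2 with N^2 v_2 = 0 but N^1 v_2 ≠ 0; then v_{j-1} := N · v_j for j = 2, …, 2.

Pick v_2 = (0, 1, 0, 0)ᵀ.
Then v_1 = N · v_2 = (3, 0, 0, -5)ᵀ.

Sanity check: (A − (-5)·I) v_1 = (0, 0, 0, 0)ᵀ = 0. ✓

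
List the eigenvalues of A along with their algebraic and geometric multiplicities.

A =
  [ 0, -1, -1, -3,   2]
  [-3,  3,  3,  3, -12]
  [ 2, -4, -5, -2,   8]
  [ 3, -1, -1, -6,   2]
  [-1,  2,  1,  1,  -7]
λ = -3: alg = 5, geom = 3

Step 1 — factor the characteristic polynomial to read off the algebraic multiplicities:
  χ_A(x) = (x + 3)^5

Step 2 — compute geometric multiplicities via the rank-nullity identity g(λ) = n − rank(A − λI):
  rank(A − (-3)·I) = 2, so dim ker(A − (-3)·I) = n − 2 = 3

Summary:
  λ = -3: algebraic multiplicity = 5, geometric multiplicity = 3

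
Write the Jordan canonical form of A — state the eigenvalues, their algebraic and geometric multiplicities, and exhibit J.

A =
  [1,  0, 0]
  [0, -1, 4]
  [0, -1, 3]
J_2(1) ⊕ J_1(1)

The characteristic polynomial is
  det(x·I − A) = x^3 - 3*x^2 + 3*x - 1 = (x - 1)^3

Eigenvalues and multiplicities (the geometric multiplicity of λ is n − rank(A − λI), which equals the number of Jordan blocks for λ):
  λ = 1: algebraic multiplicity = 3, geometric multiplicity = 2

Determining the block sizes for each eigenvalue:
  λ = 1: 2 blocks summing to 3 forces exactly one block of size 2 and the rest size 1 → block sizes [2, 1]

Assembling the blocks gives a Jordan form
J =
  [1, 1, 0]
  [0, 1, 0]
  [0, 0, 1]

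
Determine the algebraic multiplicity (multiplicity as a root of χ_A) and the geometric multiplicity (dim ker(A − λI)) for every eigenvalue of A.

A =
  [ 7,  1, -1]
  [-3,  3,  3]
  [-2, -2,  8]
λ = 6: alg = 3, geom = 2

Step 1 — factor the characteristic polynomial to read off the algebraic multiplicities:
  χ_A(x) = (x - 6)^3

Step 2 — compute geometric multiplicities via the rank-nullity identity g(λ) = n − rank(A − λI):
  rank(A − (6)·I) = 1, so dim ker(A − (6)·I) = n − 1 = 2

Summary:
  λ = 6: algebraic multiplicity = 3, geometric multiplicity = 2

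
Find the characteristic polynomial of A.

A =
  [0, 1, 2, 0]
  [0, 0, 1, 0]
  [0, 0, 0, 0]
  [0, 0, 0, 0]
x^4

Expanding det(x·I − A) (e.g. by cofactor expansion or by noting that A is similar to its Jordan form J, which has the same characteristic polynomial as A) gives
  χ_A(x) = x^4
which factors as x^4. The eigenvalues (with algebraic multiplicities) are λ = 0 with multiplicity 4.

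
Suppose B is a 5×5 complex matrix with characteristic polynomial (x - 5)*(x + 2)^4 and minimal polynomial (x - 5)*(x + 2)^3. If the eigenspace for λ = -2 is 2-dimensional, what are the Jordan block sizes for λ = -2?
Block sizes for λ = -2: [3, 1]

Step 1 — from the characteristic polynomial, algebraic multiplicity of λ = -2 is 4. From dim ker(B − (-2)·I) = 2, there are exactly 2 Jordan blocks for λ = -2.
Step 2 — from the minimal polynomial, the factor (x + 2)^3 tells us the largest block for λ = -2 has size 3.
Step 3 — with total size 4, 2 blocks, and largest block 3, the block sizes (in nonincreasing order) are [3, 1].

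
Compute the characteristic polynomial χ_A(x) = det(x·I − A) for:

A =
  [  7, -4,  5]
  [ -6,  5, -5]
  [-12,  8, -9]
x^3 - 3*x^2 + 3*x - 1

Expanding det(x·I − A) (e.g. by cofactor expansion or by noting that A is similar to its Jordan form J, which has the same characteristic polynomial as A) gives
  χ_A(x) = x^3 - 3*x^2 + 3*x - 1
which factors as (x - 1)^3. The eigenvalues (with algebraic multiplicities) are λ = 1 with multiplicity 3.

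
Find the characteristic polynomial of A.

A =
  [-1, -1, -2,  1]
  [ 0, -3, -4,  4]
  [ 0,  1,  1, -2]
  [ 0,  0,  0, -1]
x^4 + 4*x^3 + 6*x^2 + 4*x + 1

Expanding det(x·I − A) (e.g. by cofactor expansion or by noting that A is similar to its Jordan form J, which has the same characteristic polynomial as A) gives
  χ_A(x) = x^4 + 4*x^3 + 6*x^2 + 4*x + 1
which factors as (x + 1)^4. The eigenvalues (with algebraic multiplicities) are λ = -1 with multiplicity 4.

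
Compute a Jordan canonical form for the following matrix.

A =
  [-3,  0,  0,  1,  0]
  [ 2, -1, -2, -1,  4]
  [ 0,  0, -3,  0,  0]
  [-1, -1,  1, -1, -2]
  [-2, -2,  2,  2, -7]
J_3(-3) ⊕ J_1(-3) ⊕ J_1(-3)

The characteristic polynomial is
  det(x·I − A) = x^5 + 15*x^4 + 90*x^3 + 270*x^2 + 405*x + 243 = (x + 3)^5

Eigenvalues and multiplicities (the geometric multiplicity of λ is n − rank(A − λI), which equals the number of Jordan blocks for λ):
  λ = -3: algebraic multiplicity = 5, geometric multiplicity = 3

Determining the block sizes for each eigenvalue:
  λ = -3: with am = 5 and gm = 3, the partition is not yet determined (e.g. several partitions of 5 into 3 parts exist). Let N = A − (-3)·I. Computing rank(N^1) = 2, rank(N^2) = 1, rank(N^3) = 0; the number of blocks of size ≥ j is rank(N^{j−1}) − rank(N^j), giving [3, 1, 1]. So we have 1 block(s) of size 3, 2 block(s) of size 1 → block sizes [3, 1, 1]

Assembling the blocks gives a Jordan form
J =
  [-3,  1,  0,  0,  0]
  [ 0, -3,  1,  0,  0]
  [ 0,  0, -3,  0,  0]
  [ 0,  0,  0, -3,  0]
  [ 0,  0,  0,  0, -3]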